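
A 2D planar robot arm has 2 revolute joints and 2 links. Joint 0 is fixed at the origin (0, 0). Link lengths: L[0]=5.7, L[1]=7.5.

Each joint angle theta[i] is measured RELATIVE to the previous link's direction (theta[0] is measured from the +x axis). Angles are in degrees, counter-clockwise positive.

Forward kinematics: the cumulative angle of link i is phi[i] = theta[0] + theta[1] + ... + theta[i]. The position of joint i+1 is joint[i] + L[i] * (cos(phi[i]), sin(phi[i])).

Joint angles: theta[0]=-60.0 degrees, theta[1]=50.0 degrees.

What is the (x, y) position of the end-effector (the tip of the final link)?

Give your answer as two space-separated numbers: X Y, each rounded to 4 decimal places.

joint[0] = (0.0000, 0.0000)  (base)
link 0: phi[0] = -60 = -60 deg
  cos(-60 deg) = 0.5000, sin(-60 deg) = -0.8660
  joint[1] = (0.0000, 0.0000) + 5.7 * (0.5000, -0.8660) = (0.0000 + 2.8500, 0.0000 + -4.9363) = (2.8500, -4.9363)
link 1: phi[1] = -60 + 50 = -10 deg
  cos(-10 deg) = 0.9848, sin(-10 deg) = -0.1736
  joint[2] = (2.8500, -4.9363) + 7.5 * (0.9848, -0.1736) = (2.8500 + 7.3861, -4.9363 + -1.3024) = (10.2361, -6.2387)
End effector: (10.2361, -6.2387)

Answer: 10.2361 -6.2387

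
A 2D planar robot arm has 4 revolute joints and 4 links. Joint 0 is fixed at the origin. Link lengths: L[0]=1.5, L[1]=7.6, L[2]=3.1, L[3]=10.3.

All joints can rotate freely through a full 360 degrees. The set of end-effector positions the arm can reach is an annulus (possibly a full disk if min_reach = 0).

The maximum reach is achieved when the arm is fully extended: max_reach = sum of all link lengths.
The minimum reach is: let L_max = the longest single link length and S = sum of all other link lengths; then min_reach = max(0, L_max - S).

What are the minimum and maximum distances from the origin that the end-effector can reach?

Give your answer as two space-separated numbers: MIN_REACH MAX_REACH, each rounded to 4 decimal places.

Link lengths: [1.5, 7.6, 3.1, 10.3]
max_reach = 1.5 + 7.6 + 3.1 + 10.3 = 22.5
L_max = max([1.5, 7.6, 3.1, 10.3]) = 10.3
S (sum of others) = 22.5 - 10.3 = 12.2
min_reach = max(0, 10.3 - 12.2) = max(0, -1.9) = 0

Answer: 0.0000 22.5000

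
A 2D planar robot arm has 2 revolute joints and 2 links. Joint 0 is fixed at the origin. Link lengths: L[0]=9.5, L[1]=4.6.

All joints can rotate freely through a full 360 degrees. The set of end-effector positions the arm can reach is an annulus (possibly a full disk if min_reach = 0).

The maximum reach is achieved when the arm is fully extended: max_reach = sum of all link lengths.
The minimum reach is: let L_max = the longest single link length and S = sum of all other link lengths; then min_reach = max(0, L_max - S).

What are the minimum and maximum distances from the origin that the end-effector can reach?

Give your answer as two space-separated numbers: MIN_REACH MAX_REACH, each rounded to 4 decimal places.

Answer: 4.9000 14.1000

Derivation:
Link lengths: [9.5, 4.6]
max_reach = 9.5 + 4.6 = 14.1
L_max = max([9.5, 4.6]) = 9.5
S (sum of others) = 14.1 - 9.5 = 4.6
min_reach = max(0, 9.5 - 4.6) = max(0, 4.9) = 4.9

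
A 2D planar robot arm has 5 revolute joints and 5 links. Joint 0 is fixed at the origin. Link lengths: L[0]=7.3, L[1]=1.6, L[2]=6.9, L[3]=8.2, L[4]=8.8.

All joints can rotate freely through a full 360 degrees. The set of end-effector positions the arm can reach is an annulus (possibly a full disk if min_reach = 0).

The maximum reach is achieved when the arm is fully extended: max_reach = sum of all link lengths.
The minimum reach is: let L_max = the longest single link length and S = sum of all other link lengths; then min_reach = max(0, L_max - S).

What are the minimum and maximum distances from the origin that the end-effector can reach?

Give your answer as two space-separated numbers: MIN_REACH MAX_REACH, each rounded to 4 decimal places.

Link lengths: [7.3, 1.6, 6.9, 8.2, 8.8]
max_reach = 7.3 + 1.6 + 6.9 + 8.2 + 8.8 = 32.8
L_max = max([7.3, 1.6, 6.9, 8.2, 8.8]) = 8.8
S (sum of others) = 32.8 - 8.8 = 24
min_reach = max(0, 8.8 - 24) = max(0, -15.2) = 0

Answer: 0.0000 32.8000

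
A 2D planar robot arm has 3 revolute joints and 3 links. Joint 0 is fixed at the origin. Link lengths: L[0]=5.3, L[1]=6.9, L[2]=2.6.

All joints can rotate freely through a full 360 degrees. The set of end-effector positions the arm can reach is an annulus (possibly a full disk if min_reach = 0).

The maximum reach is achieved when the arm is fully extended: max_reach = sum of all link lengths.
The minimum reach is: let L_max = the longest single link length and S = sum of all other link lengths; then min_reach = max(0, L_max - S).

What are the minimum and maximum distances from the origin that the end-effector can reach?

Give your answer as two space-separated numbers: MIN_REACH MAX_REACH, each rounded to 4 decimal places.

Answer: 0.0000 14.8000

Derivation:
Link lengths: [5.3, 6.9, 2.6]
max_reach = 5.3 + 6.9 + 2.6 = 14.8
L_max = max([5.3, 6.9, 2.6]) = 6.9
S (sum of others) = 14.8 - 6.9 = 7.9
min_reach = max(0, 6.9 - 7.9) = max(0, -1) = 0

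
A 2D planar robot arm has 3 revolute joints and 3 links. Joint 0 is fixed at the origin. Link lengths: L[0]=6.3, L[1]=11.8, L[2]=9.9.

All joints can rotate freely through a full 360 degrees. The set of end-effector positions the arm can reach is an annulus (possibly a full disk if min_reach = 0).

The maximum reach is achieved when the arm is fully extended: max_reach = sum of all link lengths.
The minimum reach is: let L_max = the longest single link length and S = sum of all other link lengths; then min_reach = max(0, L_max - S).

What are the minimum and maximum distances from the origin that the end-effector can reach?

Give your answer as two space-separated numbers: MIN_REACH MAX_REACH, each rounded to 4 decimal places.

Answer: 0.0000 28.0000

Derivation:
Link lengths: [6.3, 11.8, 9.9]
max_reach = 6.3 + 11.8 + 9.9 = 28
L_max = max([6.3, 11.8, 9.9]) = 11.8
S (sum of others) = 28 - 11.8 = 16.2
min_reach = max(0, 11.8 - 16.2) = max(0, -4.4) = 0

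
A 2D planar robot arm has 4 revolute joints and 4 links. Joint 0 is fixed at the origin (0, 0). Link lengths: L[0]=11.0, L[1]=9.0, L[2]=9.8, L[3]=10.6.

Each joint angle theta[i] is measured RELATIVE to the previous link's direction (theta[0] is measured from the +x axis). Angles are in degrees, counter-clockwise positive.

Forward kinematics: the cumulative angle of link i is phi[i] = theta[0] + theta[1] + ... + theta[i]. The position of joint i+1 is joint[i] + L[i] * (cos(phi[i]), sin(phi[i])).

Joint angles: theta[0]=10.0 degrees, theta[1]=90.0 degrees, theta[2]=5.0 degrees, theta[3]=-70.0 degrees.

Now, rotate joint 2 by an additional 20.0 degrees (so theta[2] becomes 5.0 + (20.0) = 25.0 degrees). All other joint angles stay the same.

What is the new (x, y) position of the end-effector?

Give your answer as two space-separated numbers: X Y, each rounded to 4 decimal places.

joint[0] = (0.0000, 0.0000)  (base)
link 0: phi[0] = 10 = 10 deg
  cos(10 deg) = 0.9848, sin(10 deg) = 0.1736
  joint[1] = (0.0000, 0.0000) + 11 * (0.9848, 0.1736) = (0.0000 + 10.8329, 0.0000 + 1.9101) = (10.8329, 1.9101)
link 1: phi[1] = 10 + 90 = 100 deg
  cos(100 deg) = -0.1736, sin(100 deg) = 0.9848
  joint[2] = (10.8329, 1.9101) + 9 * (-0.1736, 0.9848) = (10.8329 + -1.5628, 1.9101 + 8.8633) = (9.2701, 10.7734)
link 2: phi[2] = 10 + 90 + 25 = 125 deg
  cos(125 deg) = -0.5736, sin(125 deg) = 0.8192
  joint[3] = (9.2701, 10.7734) + 9.8 * (-0.5736, 0.8192) = (9.2701 + -5.6210, 10.7734 + 8.0277) = (3.6490, 18.8011)
link 3: phi[3] = 10 + 90 + 25 + -70 = 55 deg
  cos(55 deg) = 0.5736, sin(55 deg) = 0.8192
  joint[4] = (3.6490, 18.8011) + 10.6 * (0.5736, 0.8192) = (3.6490 + 6.0799, 18.8011 + 8.6830) = (9.7289, 27.4841)
End effector: (9.7289, 27.4841)

Answer: 9.7289 27.4841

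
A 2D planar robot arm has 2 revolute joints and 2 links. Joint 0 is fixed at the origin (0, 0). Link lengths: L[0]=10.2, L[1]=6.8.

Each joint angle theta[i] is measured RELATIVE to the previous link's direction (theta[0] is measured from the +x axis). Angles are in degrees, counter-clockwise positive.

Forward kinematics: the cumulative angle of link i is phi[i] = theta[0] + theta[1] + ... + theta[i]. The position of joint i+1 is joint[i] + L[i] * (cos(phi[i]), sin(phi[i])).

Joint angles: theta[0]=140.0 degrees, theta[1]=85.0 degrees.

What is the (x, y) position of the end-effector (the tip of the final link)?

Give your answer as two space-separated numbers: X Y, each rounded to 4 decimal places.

joint[0] = (0.0000, 0.0000)  (base)
link 0: phi[0] = 140 = 140 deg
  cos(140 deg) = -0.7660, sin(140 deg) = 0.6428
  joint[1] = (0.0000, 0.0000) + 10.2 * (-0.7660, 0.6428) = (0.0000 + -7.8137, 0.0000 + 6.5564) = (-7.8137, 6.5564)
link 1: phi[1] = 140 + 85 = 225 deg
  cos(225 deg) = -0.7071, sin(225 deg) = -0.7071
  joint[2] = (-7.8137, 6.5564) + 6.8 * (-0.7071, -0.7071) = (-7.8137 + -4.8083, 6.5564 + -4.8083) = (-12.6220, 1.7481)
End effector: (-12.6220, 1.7481)

Answer: -12.6220 1.7481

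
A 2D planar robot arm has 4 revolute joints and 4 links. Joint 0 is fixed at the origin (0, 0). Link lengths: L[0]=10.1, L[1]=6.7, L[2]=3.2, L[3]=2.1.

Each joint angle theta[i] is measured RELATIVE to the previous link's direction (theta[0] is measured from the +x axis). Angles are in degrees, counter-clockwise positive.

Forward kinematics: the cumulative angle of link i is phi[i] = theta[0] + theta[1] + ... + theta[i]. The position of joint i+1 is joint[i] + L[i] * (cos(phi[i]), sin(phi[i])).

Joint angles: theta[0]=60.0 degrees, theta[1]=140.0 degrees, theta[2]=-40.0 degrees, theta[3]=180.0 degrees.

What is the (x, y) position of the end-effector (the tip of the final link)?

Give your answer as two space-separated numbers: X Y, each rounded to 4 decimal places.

joint[0] = (0.0000, 0.0000)  (base)
link 0: phi[0] = 60 = 60 deg
  cos(60 deg) = 0.5000, sin(60 deg) = 0.8660
  joint[1] = (0.0000, 0.0000) + 10.1 * (0.5000, 0.8660) = (0.0000 + 5.0500, 0.0000 + 8.7469) = (5.0500, 8.7469)
link 1: phi[1] = 60 + 140 = 200 deg
  cos(200 deg) = -0.9397, sin(200 deg) = -0.3420
  joint[2] = (5.0500, 8.7469) + 6.7 * (-0.9397, -0.3420) = (5.0500 + -6.2959, 8.7469 + -2.2915) = (-1.2459, 6.4553)
link 2: phi[2] = 60 + 140 + -40 = 160 deg
  cos(160 deg) = -0.9397, sin(160 deg) = 0.3420
  joint[3] = (-1.2459, 6.4553) + 3.2 * (-0.9397, 0.3420) = (-1.2459 + -3.0070, 6.4553 + 1.0945) = (-4.2530, 7.5498)
link 3: phi[3] = 60 + 140 + -40 + 180 = 340 deg
  cos(340 deg) = 0.9397, sin(340 deg) = -0.3420
  joint[4] = (-4.2530, 7.5498) + 2.1 * (0.9397, -0.3420) = (-4.2530 + 1.9734, 7.5498 + -0.7182) = (-2.2796, 6.8315)
End effector: (-2.2796, 6.8315)

Answer: -2.2796 6.8315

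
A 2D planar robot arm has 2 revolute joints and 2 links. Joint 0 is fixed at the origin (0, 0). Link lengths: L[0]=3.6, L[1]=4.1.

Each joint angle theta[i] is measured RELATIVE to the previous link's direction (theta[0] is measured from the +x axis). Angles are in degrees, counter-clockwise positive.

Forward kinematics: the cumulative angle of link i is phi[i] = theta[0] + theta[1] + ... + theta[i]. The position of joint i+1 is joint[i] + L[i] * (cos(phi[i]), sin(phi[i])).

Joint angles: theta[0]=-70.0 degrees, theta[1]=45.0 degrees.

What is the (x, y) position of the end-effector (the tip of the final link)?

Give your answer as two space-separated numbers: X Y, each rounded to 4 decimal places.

Answer: 4.9471 -5.1156

Derivation:
joint[0] = (0.0000, 0.0000)  (base)
link 0: phi[0] = -70 = -70 deg
  cos(-70 deg) = 0.3420, sin(-70 deg) = -0.9397
  joint[1] = (0.0000, 0.0000) + 3.6 * (0.3420, -0.9397) = (0.0000 + 1.2313, 0.0000 + -3.3829) = (1.2313, -3.3829)
link 1: phi[1] = -70 + 45 = -25 deg
  cos(-25 deg) = 0.9063, sin(-25 deg) = -0.4226
  joint[2] = (1.2313, -3.3829) + 4.1 * (0.9063, -0.4226) = (1.2313 + 3.7159, -3.3829 + -1.7327) = (4.9471, -5.1156)
End effector: (4.9471, -5.1156)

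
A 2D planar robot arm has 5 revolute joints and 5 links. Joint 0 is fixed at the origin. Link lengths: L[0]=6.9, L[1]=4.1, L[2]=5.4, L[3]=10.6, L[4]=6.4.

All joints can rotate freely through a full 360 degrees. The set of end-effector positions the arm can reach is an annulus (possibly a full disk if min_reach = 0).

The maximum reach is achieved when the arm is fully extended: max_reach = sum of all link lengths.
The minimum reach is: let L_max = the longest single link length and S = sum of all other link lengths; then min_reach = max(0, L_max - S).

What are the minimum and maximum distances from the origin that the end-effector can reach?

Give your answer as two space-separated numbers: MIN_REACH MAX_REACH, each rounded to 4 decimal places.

Answer: 0.0000 33.4000

Derivation:
Link lengths: [6.9, 4.1, 5.4, 10.6, 6.4]
max_reach = 6.9 + 4.1 + 5.4 + 10.6 + 6.4 = 33.4
L_max = max([6.9, 4.1, 5.4, 10.6, 6.4]) = 10.6
S (sum of others) = 33.4 - 10.6 = 22.8
min_reach = max(0, 10.6 - 22.8) = max(0, -12.2) = 0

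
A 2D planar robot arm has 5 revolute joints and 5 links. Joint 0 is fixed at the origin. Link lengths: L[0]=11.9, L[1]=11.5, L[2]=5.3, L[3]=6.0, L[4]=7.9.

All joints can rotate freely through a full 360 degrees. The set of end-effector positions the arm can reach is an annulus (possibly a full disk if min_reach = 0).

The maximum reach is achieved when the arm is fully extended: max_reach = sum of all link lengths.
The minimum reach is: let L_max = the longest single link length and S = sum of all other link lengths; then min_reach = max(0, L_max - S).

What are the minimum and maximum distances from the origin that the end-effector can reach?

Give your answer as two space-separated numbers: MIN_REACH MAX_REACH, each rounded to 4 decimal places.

Answer: 0.0000 42.6000

Derivation:
Link lengths: [11.9, 11.5, 5.3, 6.0, 7.9]
max_reach = 11.9 + 11.5 + 5.3 + 6 + 7.9 = 42.6
L_max = max([11.9, 11.5, 5.3, 6.0, 7.9]) = 11.9
S (sum of others) = 42.6 - 11.9 = 30.7
min_reach = max(0, 11.9 - 30.7) = max(0, -18.8) = 0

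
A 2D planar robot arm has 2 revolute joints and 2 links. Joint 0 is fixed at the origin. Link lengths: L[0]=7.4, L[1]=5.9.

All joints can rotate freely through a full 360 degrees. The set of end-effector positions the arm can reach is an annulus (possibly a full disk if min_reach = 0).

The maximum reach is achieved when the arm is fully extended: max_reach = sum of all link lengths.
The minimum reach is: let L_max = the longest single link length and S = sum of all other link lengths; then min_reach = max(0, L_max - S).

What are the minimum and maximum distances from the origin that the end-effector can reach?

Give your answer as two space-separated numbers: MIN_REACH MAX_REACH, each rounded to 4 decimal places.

Link lengths: [7.4, 5.9]
max_reach = 7.4 + 5.9 = 13.3
L_max = max([7.4, 5.9]) = 7.4
S (sum of others) = 13.3 - 7.4 = 5.9
min_reach = max(0, 7.4 - 5.9) = max(0, 1.5) = 1.5

Answer: 1.5000 13.3000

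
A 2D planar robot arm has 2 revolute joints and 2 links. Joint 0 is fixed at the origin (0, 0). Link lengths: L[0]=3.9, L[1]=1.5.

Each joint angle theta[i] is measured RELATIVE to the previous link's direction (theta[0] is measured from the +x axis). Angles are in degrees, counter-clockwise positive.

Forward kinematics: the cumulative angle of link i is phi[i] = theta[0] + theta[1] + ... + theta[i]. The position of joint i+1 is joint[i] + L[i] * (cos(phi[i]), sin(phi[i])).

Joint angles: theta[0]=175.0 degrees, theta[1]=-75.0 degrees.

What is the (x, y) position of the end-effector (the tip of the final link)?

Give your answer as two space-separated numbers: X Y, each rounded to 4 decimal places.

Answer: -4.1456 1.8171

Derivation:
joint[0] = (0.0000, 0.0000)  (base)
link 0: phi[0] = 175 = 175 deg
  cos(175 deg) = -0.9962, sin(175 deg) = 0.0872
  joint[1] = (0.0000, 0.0000) + 3.9 * (-0.9962, 0.0872) = (0.0000 + -3.8852, 0.0000 + 0.3399) = (-3.8852, 0.3399)
link 1: phi[1] = 175 + -75 = 100 deg
  cos(100 deg) = -0.1736, sin(100 deg) = 0.9848
  joint[2] = (-3.8852, 0.3399) + 1.5 * (-0.1736, 0.9848) = (-3.8852 + -0.2605, 0.3399 + 1.4772) = (-4.1456, 1.8171)
End effector: (-4.1456, 1.8171)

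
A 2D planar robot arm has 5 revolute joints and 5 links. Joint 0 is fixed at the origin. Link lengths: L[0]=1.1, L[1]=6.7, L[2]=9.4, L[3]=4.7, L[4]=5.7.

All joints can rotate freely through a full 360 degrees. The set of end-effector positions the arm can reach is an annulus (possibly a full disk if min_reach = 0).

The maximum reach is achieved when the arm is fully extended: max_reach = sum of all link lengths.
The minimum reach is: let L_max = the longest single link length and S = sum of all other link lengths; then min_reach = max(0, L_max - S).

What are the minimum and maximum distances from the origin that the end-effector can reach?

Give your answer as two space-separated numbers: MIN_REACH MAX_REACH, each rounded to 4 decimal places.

Link lengths: [1.1, 6.7, 9.4, 4.7, 5.7]
max_reach = 1.1 + 6.7 + 9.4 + 4.7 + 5.7 = 27.6
L_max = max([1.1, 6.7, 9.4, 4.7, 5.7]) = 9.4
S (sum of others) = 27.6 - 9.4 = 18.2
min_reach = max(0, 9.4 - 18.2) = max(0, -8.8) = 0

Answer: 0.0000 27.6000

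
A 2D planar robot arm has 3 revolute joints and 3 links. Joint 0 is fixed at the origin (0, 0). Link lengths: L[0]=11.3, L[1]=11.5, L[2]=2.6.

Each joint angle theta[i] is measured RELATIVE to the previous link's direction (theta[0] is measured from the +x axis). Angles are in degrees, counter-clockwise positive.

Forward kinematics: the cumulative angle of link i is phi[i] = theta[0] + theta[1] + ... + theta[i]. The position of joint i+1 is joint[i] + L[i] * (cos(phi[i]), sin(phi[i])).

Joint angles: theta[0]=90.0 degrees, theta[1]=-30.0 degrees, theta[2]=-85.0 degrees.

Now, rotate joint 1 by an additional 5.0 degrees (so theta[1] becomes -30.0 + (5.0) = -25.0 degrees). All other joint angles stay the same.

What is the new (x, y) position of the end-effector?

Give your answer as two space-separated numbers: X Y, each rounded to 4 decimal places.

joint[0] = (0.0000, 0.0000)  (base)
link 0: phi[0] = 90 = 90 deg
  cos(90 deg) = 0.0000, sin(90 deg) = 1.0000
  joint[1] = (0.0000, 0.0000) + 11.3 * (0.0000, 1.0000) = (0.0000 + 0.0000, 0.0000 + 11.3000) = (0.0000, 11.3000)
link 1: phi[1] = 90 + -25 = 65 deg
  cos(65 deg) = 0.4226, sin(65 deg) = 0.9063
  joint[2] = (0.0000, 11.3000) + 11.5 * (0.4226, 0.9063) = (0.0000 + 4.8601, 11.3000 + 10.4225) = (4.8601, 21.7225)
link 2: phi[2] = 90 + -25 + -85 = -20 deg
  cos(-20 deg) = 0.9397, sin(-20 deg) = -0.3420
  joint[3] = (4.8601, 21.7225) + 2.6 * (0.9397, -0.3420) = (4.8601 + 2.4432, 21.7225 + -0.8893) = (7.3033, 20.8333)
End effector: (7.3033, 20.8333)

Answer: 7.3033 20.8333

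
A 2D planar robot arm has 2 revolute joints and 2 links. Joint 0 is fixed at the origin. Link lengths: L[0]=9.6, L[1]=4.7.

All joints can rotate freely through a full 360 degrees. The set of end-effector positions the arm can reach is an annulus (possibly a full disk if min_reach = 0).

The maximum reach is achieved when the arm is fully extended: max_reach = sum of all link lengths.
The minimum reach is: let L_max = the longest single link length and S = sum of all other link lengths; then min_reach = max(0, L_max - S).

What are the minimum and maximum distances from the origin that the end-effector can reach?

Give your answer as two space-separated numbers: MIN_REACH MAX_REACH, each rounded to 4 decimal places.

Answer: 4.9000 14.3000

Derivation:
Link lengths: [9.6, 4.7]
max_reach = 9.6 + 4.7 = 14.3
L_max = max([9.6, 4.7]) = 9.6
S (sum of others) = 14.3 - 9.6 = 4.7
min_reach = max(0, 9.6 - 4.7) = max(0, 4.9) = 4.9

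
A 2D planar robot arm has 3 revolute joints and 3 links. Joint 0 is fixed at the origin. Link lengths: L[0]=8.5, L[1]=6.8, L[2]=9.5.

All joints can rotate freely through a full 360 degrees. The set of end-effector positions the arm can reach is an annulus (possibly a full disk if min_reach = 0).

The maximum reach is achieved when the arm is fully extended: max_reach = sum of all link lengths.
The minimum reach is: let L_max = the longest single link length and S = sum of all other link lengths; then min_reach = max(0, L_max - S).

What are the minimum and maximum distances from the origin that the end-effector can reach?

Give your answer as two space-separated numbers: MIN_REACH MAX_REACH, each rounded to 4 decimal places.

Link lengths: [8.5, 6.8, 9.5]
max_reach = 8.5 + 6.8 + 9.5 = 24.8
L_max = max([8.5, 6.8, 9.5]) = 9.5
S (sum of others) = 24.8 - 9.5 = 15.3
min_reach = max(0, 9.5 - 15.3) = max(0, -5.8) = 0

Answer: 0.0000 24.8000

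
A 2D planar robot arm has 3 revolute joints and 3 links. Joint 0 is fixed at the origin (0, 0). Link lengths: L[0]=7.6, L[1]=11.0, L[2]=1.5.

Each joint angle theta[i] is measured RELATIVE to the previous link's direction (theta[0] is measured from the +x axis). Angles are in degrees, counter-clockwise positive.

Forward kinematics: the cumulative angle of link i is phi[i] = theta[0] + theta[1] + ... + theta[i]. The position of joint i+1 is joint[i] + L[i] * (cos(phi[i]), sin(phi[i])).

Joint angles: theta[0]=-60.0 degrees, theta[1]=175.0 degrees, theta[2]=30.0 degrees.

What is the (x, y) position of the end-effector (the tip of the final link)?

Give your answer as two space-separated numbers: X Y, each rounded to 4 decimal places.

Answer: -2.0775 4.2480

Derivation:
joint[0] = (0.0000, 0.0000)  (base)
link 0: phi[0] = -60 = -60 deg
  cos(-60 deg) = 0.5000, sin(-60 deg) = -0.8660
  joint[1] = (0.0000, 0.0000) + 7.6 * (0.5000, -0.8660) = (0.0000 + 3.8000, 0.0000 + -6.5818) = (3.8000, -6.5818)
link 1: phi[1] = -60 + 175 = 115 deg
  cos(115 deg) = -0.4226, sin(115 deg) = 0.9063
  joint[2] = (3.8000, -6.5818) + 11 * (-0.4226, 0.9063) = (3.8000 + -4.6488, -6.5818 + 9.9694) = (-0.8488, 3.3876)
link 2: phi[2] = -60 + 175 + 30 = 145 deg
  cos(145 deg) = -0.8192, sin(145 deg) = 0.5736
  joint[3] = (-0.8488, 3.3876) + 1.5 * (-0.8192, 0.5736) = (-0.8488 + -1.2287, 3.3876 + 0.8604) = (-2.0775, 4.2480)
End effector: (-2.0775, 4.2480)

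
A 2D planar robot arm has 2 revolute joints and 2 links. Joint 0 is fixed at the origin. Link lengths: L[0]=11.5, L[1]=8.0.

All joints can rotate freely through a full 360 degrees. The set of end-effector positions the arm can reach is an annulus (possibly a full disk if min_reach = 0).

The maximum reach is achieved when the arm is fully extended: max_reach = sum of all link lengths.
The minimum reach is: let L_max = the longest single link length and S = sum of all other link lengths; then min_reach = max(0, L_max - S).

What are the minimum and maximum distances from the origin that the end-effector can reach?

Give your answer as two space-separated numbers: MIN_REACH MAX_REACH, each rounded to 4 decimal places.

Answer: 3.5000 19.5000

Derivation:
Link lengths: [11.5, 8.0]
max_reach = 11.5 + 8 = 19.5
L_max = max([11.5, 8.0]) = 11.5
S (sum of others) = 19.5 - 11.5 = 8
min_reach = max(0, 11.5 - 8) = max(0, 3.5) = 3.5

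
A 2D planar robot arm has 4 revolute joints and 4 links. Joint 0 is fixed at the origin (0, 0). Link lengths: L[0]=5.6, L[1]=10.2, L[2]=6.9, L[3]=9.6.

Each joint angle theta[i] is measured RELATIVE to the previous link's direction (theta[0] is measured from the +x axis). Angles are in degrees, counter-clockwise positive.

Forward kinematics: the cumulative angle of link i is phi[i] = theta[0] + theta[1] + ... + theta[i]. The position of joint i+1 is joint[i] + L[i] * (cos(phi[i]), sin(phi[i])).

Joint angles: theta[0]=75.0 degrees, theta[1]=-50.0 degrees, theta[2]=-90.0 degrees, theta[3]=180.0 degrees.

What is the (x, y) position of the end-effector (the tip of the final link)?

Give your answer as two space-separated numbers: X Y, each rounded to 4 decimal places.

joint[0] = (0.0000, 0.0000)  (base)
link 0: phi[0] = 75 = 75 deg
  cos(75 deg) = 0.2588, sin(75 deg) = 0.9659
  joint[1] = (0.0000, 0.0000) + 5.6 * (0.2588, 0.9659) = (0.0000 + 1.4494, 0.0000 + 5.4092) = (1.4494, 5.4092)
link 1: phi[1] = 75 + -50 = 25 deg
  cos(25 deg) = 0.9063, sin(25 deg) = 0.4226
  joint[2] = (1.4494, 5.4092) + 10.2 * (0.9063, 0.4226) = (1.4494 + 9.2443, 5.4092 + 4.3107) = (10.6937, 9.7199)
link 2: phi[2] = 75 + -50 + -90 = -65 deg
  cos(-65 deg) = 0.4226, sin(-65 deg) = -0.9063
  joint[3] = (10.6937, 9.7199) + 6.9 * (0.4226, -0.9063) = (10.6937 + 2.9161, 9.7199 + -6.2535) = (13.6098, 3.4664)
link 3: phi[3] = 75 + -50 + -90 + 180 = 115 deg
  cos(115 deg) = -0.4226, sin(115 deg) = 0.9063
  joint[4] = (13.6098, 3.4664) + 9.6 * (-0.4226, 0.9063) = (13.6098 + -4.0571, 3.4664 + 8.7006) = (9.5527, 12.1669)
End effector: (9.5527, 12.1669)

Answer: 9.5527 12.1669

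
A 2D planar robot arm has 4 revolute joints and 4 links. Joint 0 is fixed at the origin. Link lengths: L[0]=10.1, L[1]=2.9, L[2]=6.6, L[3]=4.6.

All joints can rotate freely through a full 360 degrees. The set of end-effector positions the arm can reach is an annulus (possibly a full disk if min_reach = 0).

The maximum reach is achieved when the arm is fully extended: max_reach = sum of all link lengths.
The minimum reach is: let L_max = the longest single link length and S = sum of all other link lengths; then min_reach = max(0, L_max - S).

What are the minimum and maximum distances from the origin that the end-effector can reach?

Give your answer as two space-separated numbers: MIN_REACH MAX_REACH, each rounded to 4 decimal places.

Answer: 0.0000 24.2000

Derivation:
Link lengths: [10.1, 2.9, 6.6, 4.6]
max_reach = 10.1 + 2.9 + 6.6 + 4.6 = 24.2
L_max = max([10.1, 2.9, 6.6, 4.6]) = 10.1
S (sum of others) = 24.2 - 10.1 = 14.1
min_reach = max(0, 10.1 - 14.1) = max(0, -4) = 0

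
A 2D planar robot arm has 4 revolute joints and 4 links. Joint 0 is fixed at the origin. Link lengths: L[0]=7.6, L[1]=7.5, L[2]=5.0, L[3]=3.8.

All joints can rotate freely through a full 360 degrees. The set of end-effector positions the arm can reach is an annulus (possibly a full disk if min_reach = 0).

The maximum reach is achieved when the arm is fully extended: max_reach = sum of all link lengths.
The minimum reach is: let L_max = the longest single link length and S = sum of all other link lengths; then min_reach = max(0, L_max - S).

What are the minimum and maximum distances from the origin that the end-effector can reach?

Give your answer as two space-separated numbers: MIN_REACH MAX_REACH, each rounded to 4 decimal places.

Answer: 0.0000 23.9000

Derivation:
Link lengths: [7.6, 7.5, 5.0, 3.8]
max_reach = 7.6 + 7.5 + 5 + 3.8 = 23.9
L_max = max([7.6, 7.5, 5.0, 3.8]) = 7.6
S (sum of others) = 23.9 - 7.6 = 16.3
min_reach = max(0, 7.6 - 16.3) = max(0, -8.7) = 0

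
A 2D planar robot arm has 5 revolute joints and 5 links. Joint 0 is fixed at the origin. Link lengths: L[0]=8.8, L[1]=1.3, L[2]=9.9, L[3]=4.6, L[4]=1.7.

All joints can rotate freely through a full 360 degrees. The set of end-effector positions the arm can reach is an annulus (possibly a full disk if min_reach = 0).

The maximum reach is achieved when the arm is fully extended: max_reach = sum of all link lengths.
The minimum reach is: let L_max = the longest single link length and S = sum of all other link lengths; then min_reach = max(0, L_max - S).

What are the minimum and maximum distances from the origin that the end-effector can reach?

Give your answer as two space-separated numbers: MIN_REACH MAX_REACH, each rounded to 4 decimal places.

Answer: 0.0000 26.3000

Derivation:
Link lengths: [8.8, 1.3, 9.9, 4.6, 1.7]
max_reach = 8.8 + 1.3 + 9.9 + 4.6 + 1.7 = 26.3
L_max = max([8.8, 1.3, 9.9, 4.6, 1.7]) = 9.9
S (sum of others) = 26.3 - 9.9 = 16.4
min_reach = max(0, 9.9 - 16.4) = max(0, -6.5) = 0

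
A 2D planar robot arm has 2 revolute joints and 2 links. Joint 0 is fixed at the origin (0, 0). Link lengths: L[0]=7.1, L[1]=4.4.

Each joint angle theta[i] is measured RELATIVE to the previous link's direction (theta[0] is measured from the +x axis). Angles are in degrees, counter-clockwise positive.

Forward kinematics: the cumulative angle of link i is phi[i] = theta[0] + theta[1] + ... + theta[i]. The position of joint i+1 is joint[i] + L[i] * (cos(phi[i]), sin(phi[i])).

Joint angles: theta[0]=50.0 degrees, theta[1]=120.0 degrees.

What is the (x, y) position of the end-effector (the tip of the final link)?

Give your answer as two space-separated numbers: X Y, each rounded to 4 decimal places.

Answer: 0.2306 6.2030

Derivation:
joint[0] = (0.0000, 0.0000)  (base)
link 0: phi[0] = 50 = 50 deg
  cos(50 deg) = 0.6428, sin(50 deg) = 0.7660
  joint[1] = (0.0000, 0.0000) + 7.1 * (0.6428, 0.7660) = (0.0000 + 4.5638, 0.0000 + 5.4389) = (4.5638, 5.4389)
link 1: phi[1] = 50 + 120 = 170 deg
  cos(170 deg) = -0.9848, sin(170 deg) = 0.1736
  joint[2] = (4.5638, 5.4389) + 4.4 * (-0.9848, 0.1736) = (4.5638 + -4.3332, 5.4389 + 0.7641) = (0.2306, 6.2030)
End effector: (0.2306, 6.2030)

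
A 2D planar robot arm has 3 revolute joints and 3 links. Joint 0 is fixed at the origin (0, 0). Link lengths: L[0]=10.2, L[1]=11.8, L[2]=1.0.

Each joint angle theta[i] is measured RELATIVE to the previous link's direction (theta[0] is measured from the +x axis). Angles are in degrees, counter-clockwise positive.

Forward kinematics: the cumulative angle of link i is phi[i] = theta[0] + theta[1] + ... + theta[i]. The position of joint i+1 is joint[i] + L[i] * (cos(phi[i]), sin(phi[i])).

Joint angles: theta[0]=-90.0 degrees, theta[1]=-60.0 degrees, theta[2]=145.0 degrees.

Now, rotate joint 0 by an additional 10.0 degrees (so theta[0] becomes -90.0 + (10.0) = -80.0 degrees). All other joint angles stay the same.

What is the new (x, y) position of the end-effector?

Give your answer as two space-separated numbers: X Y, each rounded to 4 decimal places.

Answer: -6.2719 -17.5428

Derivation:
joint[0] = (0.0000, 0.0000)  (base)
link 0: phi[0] = -80 = -80 deg
  cos(-80 deg) = 0.1736, sin(-80 deg) = -0.9848
  joint[1] = (0.0000, 0.0000) + 10.2 * (0.1736, -0.9848) = (0.0000 + 1.7712, 0.0000 + -10.0450) = (1.7712, -10.0450)
link 1: phi[1] = -80 + -60 = -140 deg
  cos(-140 deg) = -0.7660, sin(-140 deg) = -0.6428
  joint[2] = (1.7712, -10.0450) + 11.8 * (-0.7660, -0.6428) = (1.7712 + -9.0393, -10.0450 + -7.5849) = (-7.2681, -17.6299)
link 2: phi[2] = -80 + -60 + 145 = 5 deg
  cos(5 deg) = 0.9962, sin(5 deg) = 0.0872
  joint[3] = (-7.2681, -17.6299) + 1 * (0.9962, 0.0872) = (-7.2681 + 0.9962, -17.6299 + 0.0872) = (-6.2719, -17.5428)
End effector: (-6.2719, -17.5428)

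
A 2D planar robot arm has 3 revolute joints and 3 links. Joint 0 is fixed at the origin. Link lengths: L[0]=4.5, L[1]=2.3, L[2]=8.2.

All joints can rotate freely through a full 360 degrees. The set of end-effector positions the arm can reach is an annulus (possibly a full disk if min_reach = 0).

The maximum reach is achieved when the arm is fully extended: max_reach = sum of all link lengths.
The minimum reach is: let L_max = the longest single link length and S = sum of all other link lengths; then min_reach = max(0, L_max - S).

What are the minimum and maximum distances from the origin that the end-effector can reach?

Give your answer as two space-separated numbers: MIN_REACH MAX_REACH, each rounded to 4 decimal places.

Answer: 1.4000 15.0000

Derivation:
Link lengths: [4.5, 2.3, 8.2]
max_reach = 4.5 + 2.3 + 8.2 = 15
L_max = max([4.5, 2.3, 8.2]) = 8.2
S (sum of others) = 15 - 8.2 = 6.8
min_reach = max(0, 8.2 - 6.8) = max(0, 1.4) = 1.4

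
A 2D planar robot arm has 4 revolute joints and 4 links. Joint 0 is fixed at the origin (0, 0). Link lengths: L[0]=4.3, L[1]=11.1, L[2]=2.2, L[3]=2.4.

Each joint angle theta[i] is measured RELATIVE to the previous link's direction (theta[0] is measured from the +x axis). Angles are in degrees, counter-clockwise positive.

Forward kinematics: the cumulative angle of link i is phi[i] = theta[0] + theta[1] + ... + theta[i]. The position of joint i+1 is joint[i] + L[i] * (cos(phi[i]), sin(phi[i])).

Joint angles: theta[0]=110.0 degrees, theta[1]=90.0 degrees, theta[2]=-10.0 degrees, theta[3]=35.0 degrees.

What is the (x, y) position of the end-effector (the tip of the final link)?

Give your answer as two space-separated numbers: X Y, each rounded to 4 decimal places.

Answer: -15.7649 -1.8348

Derivation:
joint[0] = (0.0000, 0.0000)  (base)
link 0: phi[0] = 110 = 110 deg
  cos(110 deg) = -0.3420, sin(110 deg) = 0.9397
  joint[1] = (0.0000, 0.0000) + 4.3 * (-0.3420, 0.9397) = (0.0000 + -1.4707, 0.0000 + 4.0407) = (-1.4707, 4.0407)
link 1: phi[1] = 110 + 90 = 200 deg
  cos(200 deg) = -0.9397, sin(200 deg) = -0.3420
  joint[2] = (-1.4707, 4.0407) + 11.1 * (-0.9397, -0.3420) = (-1.4707 + -10.4306, 4.0407 + -3.7964) = (-11.9013, 0.2443)
link 2: phi[2] = 110 + 90 + -10 = 190 deg
  cos(190 deg) = -0.9848, sin(190 deg) = -0.1736
  joint[3] = (-11.9013, 0.2443) + 2.2 * (-0.9848, -0.1736) = (-11.9013 + -2.1666, 0.2443 + -0.3820) = (-14.0679, -0.1378)
link 3: phi[3] = 110 + 90 + -10 + 35 = 225 deg
  cos(225 deg) = -0.7071, sin(225 deg) = -0.7071
  joint[4] = (-14.0679, -0.1378) + 2.4 * (-0.7071, -0.7071) = (-14.0679 + -1.6971, -0.1378 + -1.6971) = (-15.7649, -1.8348)
End effector: (-15.7649, -1.8348)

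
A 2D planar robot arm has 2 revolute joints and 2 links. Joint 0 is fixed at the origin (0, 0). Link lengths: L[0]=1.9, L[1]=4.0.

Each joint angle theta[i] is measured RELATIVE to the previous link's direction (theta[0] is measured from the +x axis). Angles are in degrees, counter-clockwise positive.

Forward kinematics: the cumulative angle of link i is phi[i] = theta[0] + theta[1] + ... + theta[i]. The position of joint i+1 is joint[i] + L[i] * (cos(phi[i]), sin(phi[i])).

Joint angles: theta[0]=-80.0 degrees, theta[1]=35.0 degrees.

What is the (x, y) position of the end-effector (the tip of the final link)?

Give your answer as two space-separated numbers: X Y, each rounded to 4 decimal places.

Answer: 3.1584 -4.6996

Derivation:
joint[0] = (0.0000, 0.0000)  (base)
link 0: phi[0] = -80 = -80 deg
  cos(-80 deg) = 0.1736, sin(-80 deg) = -0.9848
  joint[1] = (0.0000, 0.0000) + 1.9 * (0.1736, -0.9848) = (0.0000 + 0.3299, 0.0000 + -1.8711) = (0.3299, -1.8711)
link 1: phi[1] = -80 + 35 = -45 deg
  cos(-45 deg) = 0.7071, sin(-45 deg) = -0.7071
  joint[2] = (0.3299, -1.8711) + 4 * (0.7071, -0.7071) = (0.3299 + 2.8284, -1.8711 + -2.8284) = (3.1584, -4.6996)
End effector: (3.1584, -4.6996)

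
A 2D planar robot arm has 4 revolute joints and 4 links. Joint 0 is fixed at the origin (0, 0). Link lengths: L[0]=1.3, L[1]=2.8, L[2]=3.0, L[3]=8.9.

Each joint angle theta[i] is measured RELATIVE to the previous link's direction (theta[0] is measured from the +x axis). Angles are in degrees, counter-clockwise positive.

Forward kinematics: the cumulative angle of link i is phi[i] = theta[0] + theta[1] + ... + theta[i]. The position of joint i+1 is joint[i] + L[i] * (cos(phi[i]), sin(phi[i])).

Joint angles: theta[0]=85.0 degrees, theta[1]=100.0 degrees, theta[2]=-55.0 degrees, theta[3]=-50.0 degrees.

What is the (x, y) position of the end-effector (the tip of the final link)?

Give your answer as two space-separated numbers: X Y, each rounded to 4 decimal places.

joint[0] = (0.0000, 0.0000)  (base)
link 0: phi[0] = 85 = 85 deg
  cos(85 deg) = 0.0872, sin(85 deg) = 0.9962
  joint[1] = (0.0000, 0.0000) + 1.3 * (0.0872, 0.9962) = (0.0000 + 0.1133, 0.0000 + 1.2951) = (0.1133, 1.2951)
link 1: phi[1] = 85 + 100 = 185 deg
  cos(185 deg) = -0.9962, sin(185 deg) = -0.0872
  joint[2] = (0.1133, 1.2951) + 2.8 * (-0.9962, -0.0872) = (0.1133 + -2.7893, 1.2951 + -0.2440) = (-2.6760, 1.0510)
link 2: phi[2] = 85 + 100 + -55 = 130 deg
  cos(130 deg) = -0.6428, sin(130 deg) = 0.7660
  joint[3] = (-2.6760, 1.0510) + 3 * (-0.6428, 0.7660) = (-2.6760 + -1.9284, 1.0510 + 2.2981) = (-4.6044, 3.3492)
link 3: phi[3] = 85 + 100 + -55 + -50 = 80 deg
  cos(80 deg) = 0.1736, sin(80 deg) = 0.9848
  joint[4] = (-4.6044, 3.3492) + 8.9 * (0.1736, 0.9848) = (-4.6044 + 1.5455, 3.3492 + 8.7648) = (-3.0589, 12.1139)
End effector: (-3.0589, 12.1139)

Answer: -3.0589 12.1139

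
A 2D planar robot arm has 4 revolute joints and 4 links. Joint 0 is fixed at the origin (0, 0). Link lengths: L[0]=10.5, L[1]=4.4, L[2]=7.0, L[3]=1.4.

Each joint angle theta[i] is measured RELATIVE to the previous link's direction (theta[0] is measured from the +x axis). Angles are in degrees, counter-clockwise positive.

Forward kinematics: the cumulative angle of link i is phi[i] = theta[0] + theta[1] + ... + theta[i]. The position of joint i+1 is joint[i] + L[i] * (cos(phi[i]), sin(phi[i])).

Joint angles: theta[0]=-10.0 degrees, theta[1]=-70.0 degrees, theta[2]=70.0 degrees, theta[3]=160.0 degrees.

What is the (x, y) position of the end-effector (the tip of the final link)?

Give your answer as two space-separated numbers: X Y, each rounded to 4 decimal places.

Answer: 16.7858 -6.6720

Derivation:
joint[0] = (0.0000, 0.0000)  (base)
link 0: phi[0] = -10 = -10 deg
  cos(-10 deg) = 0.9848, sin(-10 deg) = -0.1736
  joint[1] = (0.0000, 0.0000) + 10.5 * (0.9848, -0.1736) = (0.0000 + 10.3405, 0.0000 + -1.8233) = (10.3405, -1.8233)
link 1: phi[1] = -10 + -70 = -80 deg
  cos(-80 deg) = 0.1736, sin(-80 deg) = -0.9848
  joint[2] = (10.3405, -1.8233) + 4.4 * (0.1736, -0.9848) = (10.3405 + 0.7641, -1.8233 + -4.3332) = (11.1045, -6.1565)
link 2: phi[2] = -10 + -70 + 70 = -10 deg
  cos(-10 deg) = 0.9848, sin(-10 deg) = -0.1736
  joint[3] = (11.1045, -6.1565) + 7 * (0.9848, -0.1736) = (11.1045 + 6.8937, -6.1565 + -1.2155) = (17.9982, -7.3720)
link 3: phi[3] = -10 + -70 + 70 + 160 = 150 deg
  cos(150 deg) = -0.8660, sin(150 deg) = 0.5000
  joint[4] = (17.9982, -7.3720) + 1.4 * (-0.8660, 0.5000) = (17.9982 + -1.2124, -7.3720 + 0.7000) = (16.7858, -6.6720)
End effector: (16.7858, -6.6720)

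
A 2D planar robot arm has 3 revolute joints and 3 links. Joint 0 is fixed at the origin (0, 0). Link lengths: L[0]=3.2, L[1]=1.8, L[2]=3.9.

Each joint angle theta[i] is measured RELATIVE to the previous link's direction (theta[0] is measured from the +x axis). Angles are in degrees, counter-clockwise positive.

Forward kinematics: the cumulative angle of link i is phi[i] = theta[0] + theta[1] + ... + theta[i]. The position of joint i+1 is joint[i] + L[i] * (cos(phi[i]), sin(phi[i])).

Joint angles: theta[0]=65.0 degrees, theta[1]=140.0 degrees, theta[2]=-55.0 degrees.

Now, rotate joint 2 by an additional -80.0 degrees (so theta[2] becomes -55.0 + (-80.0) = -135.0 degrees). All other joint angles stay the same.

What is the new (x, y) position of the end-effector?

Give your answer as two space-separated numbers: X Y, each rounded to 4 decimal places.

joint[0] = (0.0000, 0.0000)  (base)
link 0: phi[0] = 65 = 65 deg
  cos(65 deg) = 0.4226, sin(65 deg) = 0.9063
  joint[1] = (0.0000, 0.0000) + 3.2 * (0.4226, 0.9063) = (0.0000 + 1.3524, 0.0000 + 2.9002) = (1.3524, 2.9002)
link 1: phi[1] = 65 + 140 = 205 deg
  cos(205 deg) = -0.9063, sin(205 deg) = -0.4226
  joint[2] = (1.3524, 2.9002) + 1.8 * (-0.9063, -0.4226) = (1.3524 + -1.6314, 2.9002 + -0.7607) = (-0.2790, 2.1395)
link 2: phi[2] = 65 + 140 + -135 = 70 deg
  cos(70 deg) = 0.3420, sin(70 deg) = 0.9397
  joint[3] = (-0.2790, 2.1395) + 3.9 * (0.3420, 0.9397) = (-0.2790 + 1.3339, 2.1395 + 3.6648) = (1.0549, 5.8043)
End effector: (1.0549, 5.8043)

Answer: 1.0549 5.8043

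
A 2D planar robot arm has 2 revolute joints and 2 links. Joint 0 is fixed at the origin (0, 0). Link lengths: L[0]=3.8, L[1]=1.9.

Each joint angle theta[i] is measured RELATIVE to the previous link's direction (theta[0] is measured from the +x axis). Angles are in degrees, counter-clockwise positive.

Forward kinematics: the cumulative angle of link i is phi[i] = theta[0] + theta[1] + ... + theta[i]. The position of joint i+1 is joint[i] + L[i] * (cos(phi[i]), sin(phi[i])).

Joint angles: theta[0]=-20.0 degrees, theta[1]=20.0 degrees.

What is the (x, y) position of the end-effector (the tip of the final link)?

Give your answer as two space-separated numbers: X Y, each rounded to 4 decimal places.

Answer: 5.4708 -1.2997

Derivation:
joint[0] = (0.0000, 0.0000)  (base)
link 0: phi[0] = -20 = -20 deg
  cos(-20 deg) = 0.9397, sin(-20 deg) = -0.3420
  joint[1] = (0.0000, 0.0000) + 3.8 * (0.9397, -0.3420) = (0.0000 + 3.5708, 0.0000 + -1.2997) = (3.5708, -1.2997)
link 1: phi[1] = -20 + 20 = 0 deg
  cos(0 deg) = 1.0000, sin(0 deg) = 0.0000
  joint[2] = (3.5708, -1.2997) + 1.9 * (1.0000, 0.0000) = (3.5708 + 1.9000, -1.2997 + 0.0000) = (5.4708, -1.2997)
End effector: (5.4708, -1.2997)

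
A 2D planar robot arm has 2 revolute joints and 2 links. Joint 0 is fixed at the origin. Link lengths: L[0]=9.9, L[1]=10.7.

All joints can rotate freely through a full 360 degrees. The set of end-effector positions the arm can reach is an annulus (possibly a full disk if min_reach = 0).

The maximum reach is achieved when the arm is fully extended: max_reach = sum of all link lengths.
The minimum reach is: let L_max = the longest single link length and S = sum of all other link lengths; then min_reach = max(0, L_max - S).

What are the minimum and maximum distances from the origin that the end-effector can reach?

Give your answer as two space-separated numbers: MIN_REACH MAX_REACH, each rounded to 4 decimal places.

Link lengths: [9.9, 10.7]
max_reach = 9.9 + 10.7 = 20.6
L_max = max([9.9, 10.7]) = 10.7
S (sum of others) = 20.6 - 10.7 = 9.9
min_reach = max(0, 10.7 - 9.9) = max(0, 0.8) = 0.8

Answer: 0.8000 20.6000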